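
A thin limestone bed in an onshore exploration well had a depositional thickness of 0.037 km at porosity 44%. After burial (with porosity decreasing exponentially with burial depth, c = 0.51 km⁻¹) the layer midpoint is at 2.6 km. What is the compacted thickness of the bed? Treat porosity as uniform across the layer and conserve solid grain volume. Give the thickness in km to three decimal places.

0.023 km

Porosity at 2.6 km: φ = 0.44·exp(−0.51×2.6) = 0.1168
Solid-volume conservation: h(1−φ) = h₀(1−φ₀) ⇒ h = h₀·(1−φ₀)/(1−φ)
h = 0.037 × (1 − 0.44)/(1 − 0.1168) = 0.037 × 0.6341 = 0.0235 km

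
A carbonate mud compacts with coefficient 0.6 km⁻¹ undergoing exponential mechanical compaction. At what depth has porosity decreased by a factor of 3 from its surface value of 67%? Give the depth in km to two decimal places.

1.83 km

φ/φ₀ = 1/3 ⇒ exp(−c·d) = 1/3 ⇒ d = ln(3) / c
d = 1.0986 / 0.6 = 1.831 km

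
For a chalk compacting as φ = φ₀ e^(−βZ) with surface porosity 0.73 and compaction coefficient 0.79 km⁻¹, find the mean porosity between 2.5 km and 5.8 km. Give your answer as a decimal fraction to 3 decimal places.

0.036

⟨φ⟩ = (1/(Z₂−Z₁)) ∫ φ₀ e^(−βZ) dZ = φ₀·(e^(−β·Z₁) − e^(−β·Z₂)) / (β·(Z₂−Z₁))
e^(−0.79×2.5) = 0.1388; e^(−0.79×5.8) = 0.0102
⟨φ⟩ = 0.73 × (0.1388 − 0.0102) / (0.79 × 3.3) = 0.73 × 0.0493 = 0.0360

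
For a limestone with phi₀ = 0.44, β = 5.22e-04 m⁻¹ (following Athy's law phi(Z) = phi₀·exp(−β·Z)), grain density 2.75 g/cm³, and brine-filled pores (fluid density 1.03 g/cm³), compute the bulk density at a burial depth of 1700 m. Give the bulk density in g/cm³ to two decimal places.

Working in km (1 km = 1000 m; β in km⁻¹ = β in m⁻¹ × 1000):
Porosity at depth: phi = 0.44·exp(−0.522×1.7) = 0.44×0.4117 = 0.1812
Bulk density: ρ_b = (1−phi)ρ_g + phi·ρ_f = 0.8188×2.75 + 0.1812×1.03
       = 2.252 + 0.187 = 2.438 g/cm³

2.44 g/cm³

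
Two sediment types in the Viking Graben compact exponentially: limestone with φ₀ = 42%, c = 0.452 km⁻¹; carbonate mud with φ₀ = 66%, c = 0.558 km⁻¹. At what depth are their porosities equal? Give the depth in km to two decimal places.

4.26 km

Set φ₀ₐ e^(−cₐZ) = φ₀ᵦ e^(−cᵦZ) ⇒ ln(φ₀ₐ/φ₀ᵦ) = (cₐ − cᵦ)·Z
Z = ln(0.42/0.66) / (0.452 − 0.558) = -0.4520 / -0.106 = 4.264 km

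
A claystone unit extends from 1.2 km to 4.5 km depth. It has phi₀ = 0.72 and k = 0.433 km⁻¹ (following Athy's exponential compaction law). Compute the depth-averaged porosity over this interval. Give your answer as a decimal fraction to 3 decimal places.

⟨phi⟩ = (1/(Z₂−Z₁)) ∫ phi₀ e^(−kZ) dZ = phi₀·(e^(−k·Z₁) − e^(−k·Z₂)) / (k·(Z₂−Z₁))
e^(−0.433×1.2) = 0.5948; e^(−0.433×4.5) = 0.1425
⟨phi⟩ = 0.72 × (0.5948 − 0.1425) / (0.433 × 3.3) = 0.72 × 0.3165 = 0.2279

0.228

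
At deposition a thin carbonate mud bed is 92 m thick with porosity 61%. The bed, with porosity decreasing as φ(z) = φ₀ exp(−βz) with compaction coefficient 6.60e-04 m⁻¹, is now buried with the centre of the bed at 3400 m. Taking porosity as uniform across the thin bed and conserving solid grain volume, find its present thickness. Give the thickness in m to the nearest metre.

Working in km (1 km = 1000 m; β in km⁻¹ = β in m⁻¹ × 1000):
Porosity at 3.4 km: φ = 0.61·exp(−0.66×3.4) = 0.0647
Solid-volume conservation: h(1−φ) = h₀(1−φ₀) ⇒ h = h₀·(1−φ₀)/(1−φ)
h = 0.092 × (1 − 0.61)/(1 − 0.0647) = 0.092 × 0.4170 = 0.0384 km

38 m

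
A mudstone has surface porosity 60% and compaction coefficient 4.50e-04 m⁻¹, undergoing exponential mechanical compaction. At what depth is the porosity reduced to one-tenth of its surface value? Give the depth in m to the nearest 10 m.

Working in km (1 km = 1000 m; c in km⁻¹ = c in m⁻¹ × 1000):
phi/phi₀ = 1/10 ⇒ exp(−c·d) = 1/10 ⇒ d = ln(10) / c
d = 2.3026 / 0.45 = 5.117 km

5120 m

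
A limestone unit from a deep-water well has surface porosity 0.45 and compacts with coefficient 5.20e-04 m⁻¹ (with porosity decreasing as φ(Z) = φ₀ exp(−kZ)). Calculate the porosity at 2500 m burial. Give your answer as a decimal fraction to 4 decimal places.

Working in km (1 km = 1000 m; k in km⁻¹ = k in m⁻¹ × 1000):
φ = φ₀·exp(−k·Z) = 0.45 × exp(−0.52 × 2.5) = 0.45 × exp(−1.3)
  = 0.45 × 0.2725 = 0.1226

0.1226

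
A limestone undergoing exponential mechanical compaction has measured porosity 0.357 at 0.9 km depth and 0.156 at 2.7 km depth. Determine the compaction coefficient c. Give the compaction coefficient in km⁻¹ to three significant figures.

0.460 km⁻¹

Athy: φ(z) = φ₀ e^(−cz) ⇒ φ₁/φ₂ = e^{c(z₂−z₁)} ⇒ c = ln(φ₁/φ₂)/(z₂−z₁)
c = ln(0.357/0.156) / (2.7 − 0.9) = ln(2.288) / 1.8 = 0.8279 / 1.8 = 0.4599 km⁻¹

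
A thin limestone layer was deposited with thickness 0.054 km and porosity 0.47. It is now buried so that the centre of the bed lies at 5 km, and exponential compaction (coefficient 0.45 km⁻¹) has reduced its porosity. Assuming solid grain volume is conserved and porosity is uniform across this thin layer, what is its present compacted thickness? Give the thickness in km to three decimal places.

0.030 km

Porosity at 5 km: phi = 0.47·exp(−0.45×5) = 0.0495
Solid-volume conservation: h(1−phi) = h₀(1−phi₀) ⇒ h = h₀·(1−phi₀)/(1−phi)
h = 0.054 × (1 − 0.47)/(1 − 0.0495) = 0.054 × 0.5576 = 0.0301 km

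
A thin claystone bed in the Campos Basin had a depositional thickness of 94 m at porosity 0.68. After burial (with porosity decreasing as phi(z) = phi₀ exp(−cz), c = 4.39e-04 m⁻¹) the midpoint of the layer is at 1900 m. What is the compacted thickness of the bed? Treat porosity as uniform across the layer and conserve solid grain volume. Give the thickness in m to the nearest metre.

43 m

Working in km (1 km = 1000 m; c in km⁻¹ = c in m⁻¹ × 1000):
Porosity at 1.9 km: phi = 0.68·exp(−0.439×1.9) = 0.2953
Solid-volume conservation: h(1−phi) = h₀(1−phi₀) ⇒ h = h₀·(1−phi₀)/(1−phi)
h = 0.094 × (1 − 0.68)/(1 − 0.2953) = 0.094 × 0.4541 = 0.0427 km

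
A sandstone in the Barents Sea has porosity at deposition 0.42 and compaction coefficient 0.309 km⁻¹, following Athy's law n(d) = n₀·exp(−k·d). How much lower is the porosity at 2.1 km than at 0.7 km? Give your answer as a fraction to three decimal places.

n(0.7) = 0.42·e^(−0.309×0.7) = 0.3383
n(2.1) = 0.42·e^(−0.309×2.1) = 0.2195
Δn = 0.3383 − 0.2195 = 0.1188

0.119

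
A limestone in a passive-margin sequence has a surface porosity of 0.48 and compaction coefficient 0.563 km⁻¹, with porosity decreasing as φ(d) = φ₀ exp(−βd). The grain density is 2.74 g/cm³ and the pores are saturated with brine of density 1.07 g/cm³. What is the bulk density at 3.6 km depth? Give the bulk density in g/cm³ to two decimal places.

Porosity at depth: φ = 0.48·exp(−0.563×3.6) = 0.48×0.1318 = 0.0632
Bulk density: ρ_b = (1−φ)ρ_g + φ·ρ_f = 0.9368×2.74 + 0.0632×1.07
       = 2.567 + 0.068 = 2.634 g/cm³

2.63 g/cm³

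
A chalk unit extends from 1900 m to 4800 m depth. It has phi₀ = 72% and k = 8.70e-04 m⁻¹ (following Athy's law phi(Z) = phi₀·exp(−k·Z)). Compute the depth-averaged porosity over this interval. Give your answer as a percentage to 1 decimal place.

Working in km (1 km = 1000 m; k in km⁻¹ = k in m⁻¹ × 1000):
⟨phi⟩ = (1/(Z₂−Z₁)) ∫ phi₀ e^(−kZ) dZ = phi₀·(e^(−k·Z₁) − e^(−k·Z₂)) / (k·(Z₂−Z₁))
e^(−0.87×1.9) = 0.1915; e^(−0.87×4.8) = 0.0154
⟨phi⟩ = 0.72 × (0.1915 − 0.0154) / (0.87 × 2.9) = 0.72 × 0.0698 = 0.0503

5.0%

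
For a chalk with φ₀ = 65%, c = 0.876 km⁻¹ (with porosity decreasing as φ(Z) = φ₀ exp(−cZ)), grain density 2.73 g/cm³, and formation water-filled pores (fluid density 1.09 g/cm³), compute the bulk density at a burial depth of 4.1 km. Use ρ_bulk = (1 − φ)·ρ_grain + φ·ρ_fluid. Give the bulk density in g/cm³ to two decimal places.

Porosity at depth: φ = 0.65·exp(−0.876×4.1) = 0.65×0.0276 = 0.0179
Bulk density: ρ_b = (1−φ)ρ_g + φ·ρ_f = 0.9821×2.73 + 0.0179×1.09
       = 2.681 + 0.020 = 2.701 g/cm³

2.70 g/cm³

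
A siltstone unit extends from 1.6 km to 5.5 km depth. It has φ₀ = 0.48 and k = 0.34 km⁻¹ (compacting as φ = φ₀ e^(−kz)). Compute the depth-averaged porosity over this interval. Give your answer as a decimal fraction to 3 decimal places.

⟨φ⟩ = (1/(z₂−z₁)) ∫ φ₀ e^(−kz) dz = φ₀·(e^(−k·z₁) − e^(−k·z₂)) / (k·(z₂−z₁))
e^(−0.34×1.6) = 0.5804; e^(−0.34×5.5) = 0.1541
⟨φ⟩ = 0.48 × (0.5804 − 0.1541) / (0.34 × 3.9) = 0.48 × 0.3215 = 0.1543

0.154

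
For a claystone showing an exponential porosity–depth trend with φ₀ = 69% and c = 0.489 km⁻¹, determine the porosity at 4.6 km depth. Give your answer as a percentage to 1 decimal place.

φ = φ₀·exp(−c·d) = 0.69 × exp(−0.489 × 4.6) = 0.69 × exp(−2.249)
  = 0.69 × 0.1055 = 0.0728

7.3%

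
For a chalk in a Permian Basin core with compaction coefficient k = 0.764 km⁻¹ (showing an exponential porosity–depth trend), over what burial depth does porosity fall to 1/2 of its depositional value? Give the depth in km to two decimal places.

0.91 km

n/n₀ = 1/2 ⇒ exp(−k·z) = 1/2 ⇒ z = ln(2) / k
z = 0.6931 / 0.764 = 0.907 km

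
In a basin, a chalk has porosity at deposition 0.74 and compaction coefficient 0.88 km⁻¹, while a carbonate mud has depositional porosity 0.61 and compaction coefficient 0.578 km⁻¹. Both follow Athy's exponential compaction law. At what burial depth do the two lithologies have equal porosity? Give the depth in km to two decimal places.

Set φ₀ₐ e^(−cₐd) = φ₀ᵦ e^(−cᵦd) ⇒ ln(φ₀ₐ/φ₀ᵦ) = (cₐ − cᵦ)·d
d = ln(0.74/0.61) / (0.88 − 0.578) = 0.1932 / 0.302 = 0.640 km

0.64 km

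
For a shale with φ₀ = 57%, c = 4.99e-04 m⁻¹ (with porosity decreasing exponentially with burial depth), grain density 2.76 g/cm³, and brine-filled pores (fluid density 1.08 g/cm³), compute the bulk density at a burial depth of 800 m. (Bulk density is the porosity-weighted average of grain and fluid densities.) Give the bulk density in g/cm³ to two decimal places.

2.12 g/cm³

Working in km (1 km = 1000 m; c in km⁻¹ = c in m⁻¹ × 1000):
Porosity at depth: φ = 0.57·exp(−0.499×0.8) = 0.57×0.6709 = 0.3824
Bulk density: ρ_b = (1−φ)ρ_g + φ·ρ_f = 0.6176×2.76 + 0.3824×1.08
       = 1.705 + 0.413 = 2.118 g/cm³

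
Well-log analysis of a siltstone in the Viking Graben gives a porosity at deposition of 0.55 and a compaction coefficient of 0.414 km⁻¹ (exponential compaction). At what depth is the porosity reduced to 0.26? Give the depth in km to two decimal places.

1.81 km

Invert Athy's law: Z = ln(φ₀/φ) / c
Z = ln(0.55/0.26) / 0.414 = ln(2.115) / 0.414 = 0.7492 / 0.414 = 1.810 km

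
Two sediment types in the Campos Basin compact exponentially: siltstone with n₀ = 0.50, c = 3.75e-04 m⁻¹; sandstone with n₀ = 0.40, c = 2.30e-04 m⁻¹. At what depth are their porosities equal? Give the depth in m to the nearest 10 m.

1540 m

Working in km (1 km = 1000 m; c in km⁻¹ = c in m⁻¹ × 1000):
Set n₀ₐ e^(−cₐZ) = n₀ᵦ e^(−cᵦZ) ⇒ ln(n₀ₐ/n₀ᵦ) = (cₐ − cᵦ)·Z
Z = ln(0.5/0.4) / (0.375 − 0.23) = 0.2231 / 0.145 = 1.539 km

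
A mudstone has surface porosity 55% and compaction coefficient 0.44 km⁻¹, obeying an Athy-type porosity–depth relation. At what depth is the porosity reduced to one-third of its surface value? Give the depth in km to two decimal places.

2.50 km

φ/φ₀ = 1/3 ⇒ exp(−β·d) = 1/3 ⇒ d = ln(3) / β
d = 1.0986 / 0.44 = 2.497 km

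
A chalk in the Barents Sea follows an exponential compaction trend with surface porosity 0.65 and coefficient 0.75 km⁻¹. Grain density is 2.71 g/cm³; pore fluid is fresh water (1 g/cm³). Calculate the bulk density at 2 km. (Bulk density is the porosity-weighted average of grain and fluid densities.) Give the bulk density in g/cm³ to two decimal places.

2.46 g/cm³

Porosity at depth: n = 0.65·exp(−0.75×2) = 0.65×0.2231 = 0.1450
Bulk density: ρ_b = (1−n)ρ_g + n·ρ_f = 0.8550×2.71 + 0.1450×1
       = 2.317 + 0.145 = 2.462 g/cm³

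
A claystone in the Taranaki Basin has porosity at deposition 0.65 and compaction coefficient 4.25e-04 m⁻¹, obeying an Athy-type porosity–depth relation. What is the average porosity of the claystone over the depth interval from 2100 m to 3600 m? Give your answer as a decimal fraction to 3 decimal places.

Working in km (1 km = 1000 m; c in km⁻¹ = c in m⁻¹ × 1000):
⟨φ⟩ = (1/(d₂−d₁)) ∫ φ₀ e^(−cd) dd = φ₀·(e^(−c·d₁) − e^(−c·d₂)) / (c·(d₂−d₁))
e^(−0.425×2.1) = 0.4096; e^(−0.425×3.6) = 0.2165
⟨φ⟩ = 0.65 × (0.4096 − 0.2165) / (0.425 × 1.5) = 0.65 × 0.3029 = 0.1969

0.197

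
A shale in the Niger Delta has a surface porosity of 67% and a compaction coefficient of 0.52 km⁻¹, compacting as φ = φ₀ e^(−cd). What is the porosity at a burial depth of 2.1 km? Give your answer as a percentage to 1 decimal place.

φ = φ₀·exp(−c·d) = 0.67 × exp(−0.52 × 2.1) = 0.67 × exp(−1.092)
  = 0.67 × 0.3355 = 0.2248

22.5%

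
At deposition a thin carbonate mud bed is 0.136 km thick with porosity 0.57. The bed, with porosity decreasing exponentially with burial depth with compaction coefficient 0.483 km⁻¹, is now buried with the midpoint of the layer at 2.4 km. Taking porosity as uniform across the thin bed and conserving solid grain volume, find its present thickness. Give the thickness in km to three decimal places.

Porosity at 2.4 km: n = 0.57·exp(−0.483×2.4) = 0.1788
Solid-volume conservation: h(1−n) = h₀(1−n₀) ⇒ h = h₀·(1−n₀)/(1−n)
h = 0.136 × (1 − 0.57)/(1 − 0.1788) = 0.136 × 0.5236 = 0.0712 km

0.071 km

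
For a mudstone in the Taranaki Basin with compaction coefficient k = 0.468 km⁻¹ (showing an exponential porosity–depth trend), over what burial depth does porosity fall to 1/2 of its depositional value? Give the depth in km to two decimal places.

phi/phi₀ = 1/2 ⇒ exp(−k·z) = 1/2 ⇒ z = ln(2) / k
z = 0.6931 / 0.468 = 1.481 km

1.48 km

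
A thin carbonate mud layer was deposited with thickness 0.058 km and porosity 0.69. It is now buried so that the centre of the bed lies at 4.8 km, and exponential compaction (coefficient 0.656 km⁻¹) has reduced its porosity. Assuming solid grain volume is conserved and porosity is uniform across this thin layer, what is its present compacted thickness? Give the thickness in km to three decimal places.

Porosity at 4.8 km: φ = 0.69·exp(−0.656×4.8) = 0.0296
Solid-volume conservation: h(1−φ) = h₀(1−φ₀) ⇒ h = h₀·(1−φ₀)/(1−φ)
h = 0.058 × (1 − 0.69)/(1 − 0.0296) = 0.058 × 0.3195 = 0.0185 km

0.019 km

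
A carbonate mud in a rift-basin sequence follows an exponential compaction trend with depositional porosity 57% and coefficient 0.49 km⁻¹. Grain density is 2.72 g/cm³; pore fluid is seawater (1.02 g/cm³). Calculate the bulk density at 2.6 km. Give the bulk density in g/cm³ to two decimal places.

Porosity at depth: φ = 0.57·exp(−0.49×2.6) = 0.57×0.2797 = 0.1594
Bulk density: ρ_b = (1−φ)ρ_g + φ·ρ_f = 0.8406×2.72 + 0.1594×1.02
       = 2.286 + 0.163 = 2.449 g/cm³

2.45 g/cm³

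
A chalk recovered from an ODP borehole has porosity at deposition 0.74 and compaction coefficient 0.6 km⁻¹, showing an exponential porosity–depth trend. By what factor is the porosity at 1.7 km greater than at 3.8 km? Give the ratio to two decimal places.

φ(Z₁)/φ(Z₂) = e^(−k·Z₁)/e^(−k·Z₂) = e^{k(Z₂−Z₁)}
= exp(0.6 × 2.1) = exp(1.26) = 3.5254

3.53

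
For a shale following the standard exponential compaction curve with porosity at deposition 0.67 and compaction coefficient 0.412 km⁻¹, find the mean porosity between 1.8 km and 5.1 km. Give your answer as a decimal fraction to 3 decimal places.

⟨φ⟩ = (1/(d₂−d₁)) ∫ φ₀ e^(−cd) dd = φ₀·(e^(−c·d₁) − e^(−c·d₂)) / (c·(d₂−d₁))
e^(−0.412×1.8) = 0.4764; e^(−0.412×5.1) = 0.1223
⟨φ⟩ = 0.67 × (0.4764 − 0.1223) / (0.412 × 3.3) = 0.67 × 0.2604 = 0.1745

0.174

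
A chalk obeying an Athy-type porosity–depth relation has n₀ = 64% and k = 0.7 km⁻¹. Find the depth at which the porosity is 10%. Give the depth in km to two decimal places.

Invert Athy's law: Z = ln(n₀/n) / k
Z = ln(0.64/0.1) / 0.7 = ln(6.4) / 0.7 = 1.8563 / 0.7 = 2.652 km

2.65 km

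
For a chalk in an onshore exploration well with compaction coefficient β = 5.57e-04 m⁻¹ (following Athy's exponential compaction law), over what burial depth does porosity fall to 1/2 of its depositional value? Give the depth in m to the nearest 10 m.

1240 m

Working in km (1 km = 1000 m; β in km⁻¹ = β in m⁻¹ × 1000):
φ/φ₀ = 1/2 ⇒ exp(−β·Z) = 1/2 ⇒ Z = ln(2) / β
Z = 0.6931 / 0.557 = 1.244 km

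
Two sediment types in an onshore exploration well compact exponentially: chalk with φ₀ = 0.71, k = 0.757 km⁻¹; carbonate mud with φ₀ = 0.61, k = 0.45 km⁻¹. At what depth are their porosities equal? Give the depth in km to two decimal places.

Set φ₀ₐ e^(−kₐd) = φ₀ᵦ e^(−kᵦd) ⇒ ln(φ₀ₐ/φ₀ᵦ) = (kₐ − kᵦ)·d
d = ln(0.71/0.61) / (0.757 − 0.45) = 0.1518 / 0.307 = 0.494 km

0.49 km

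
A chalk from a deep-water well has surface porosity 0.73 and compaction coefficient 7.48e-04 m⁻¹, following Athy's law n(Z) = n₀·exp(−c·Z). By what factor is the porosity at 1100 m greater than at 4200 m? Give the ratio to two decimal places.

10.16

Working in km (1 km = 1000 m; c in km⁻¹ = c in m⁻¹ × 1000):
n(Z₁)/n(Z₂) = e^(−c·Z₁)/e^(−c·Z₂) = e^{c(Z₂−Z₁)}
= exp(0.748 × 3.1) = exp(2.319) = 10.1635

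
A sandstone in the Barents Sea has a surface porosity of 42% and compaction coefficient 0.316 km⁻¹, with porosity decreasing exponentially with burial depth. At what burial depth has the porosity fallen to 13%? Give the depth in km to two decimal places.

Invert Athy's law: Z = ln(phi₀/phi) / β
Z = ln(0.42/0.13) / 0.316 = ln(3.231) / 0.316 = 1.1727 / 0.316 = 3.711 km

3.71 km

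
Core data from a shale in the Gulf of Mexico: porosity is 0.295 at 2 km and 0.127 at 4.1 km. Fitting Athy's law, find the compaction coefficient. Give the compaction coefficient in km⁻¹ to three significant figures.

Athy: n(d) = n₀ e^(−kd) ⇒ n₁/n₂ = e^{k(d₂−d₁)} ⇒ k = ln(n₁/n₂)/(d₂−d₁)
k = ln(0.295/0.127) / (4.1 − 2) = ln(2.323) / 2.1 = 0.8428 / 2.1 = 0.4013 km⁻¹

0.401 km⁻¹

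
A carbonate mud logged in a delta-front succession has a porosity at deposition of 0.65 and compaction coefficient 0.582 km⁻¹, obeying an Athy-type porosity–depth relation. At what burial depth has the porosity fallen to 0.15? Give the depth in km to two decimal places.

Invert Athy's law: d = ln(n₀/n) / c
d = ln(0.65/0.15) / 0.582 = ln(4.333) / 0.582 = 1.4663 / 0.582 = 2.519 km

2.52 km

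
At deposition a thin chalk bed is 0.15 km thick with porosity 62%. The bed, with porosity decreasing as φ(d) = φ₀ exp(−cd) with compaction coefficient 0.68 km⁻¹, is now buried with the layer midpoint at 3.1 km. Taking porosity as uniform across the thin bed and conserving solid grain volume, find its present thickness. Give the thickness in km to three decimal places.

0.062 km

Porosity at 3.1 km: φ = 0.62·exp(−0.68×3.1) = 0.0753
Solid-volume conservation: h(1−φ) = h₀(1−φ₀) ⇒ h = h₀·(1−φ₀)/(1−φ)
h = 0.15 × (1 − 0.62)/(1 − 0.0753) = 0.15 × 0.4110 = 0.0616 km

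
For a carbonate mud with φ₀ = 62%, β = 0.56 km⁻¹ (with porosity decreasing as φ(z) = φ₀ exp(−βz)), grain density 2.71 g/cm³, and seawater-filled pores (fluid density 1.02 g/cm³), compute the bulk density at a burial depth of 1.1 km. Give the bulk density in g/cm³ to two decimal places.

Porosity at depth: φ = 0.62·exp(−0.56×1.1) = 0.62×0.5401 = 0.3349
Bulk density: ρ_b = (1−φ)ρ_g + φ·ρ_f = 0.6651×2.71 + 0.3349×1.02
       = 1.803 + 0.342 = 2.144 g/cm³

2.14 g/cm³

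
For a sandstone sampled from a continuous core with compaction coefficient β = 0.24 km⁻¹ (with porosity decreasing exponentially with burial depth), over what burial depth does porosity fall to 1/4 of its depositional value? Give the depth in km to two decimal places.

n/n₀ = 1/4 ⇒ exp(−β·z) = 1/4 ⇒ z = ln(4) / β
z = 1.3863 / 0.24 = 5.776 km

5.78 km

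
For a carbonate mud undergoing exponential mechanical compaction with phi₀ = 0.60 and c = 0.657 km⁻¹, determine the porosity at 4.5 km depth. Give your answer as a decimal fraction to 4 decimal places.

phi = phi₀·exp(−c·d) = 0.6 × exp(−0.657 × 4.5) = 0.6 × exp(−2.957)
  = 0.6 × 0.0520 = 0.0312

0.0312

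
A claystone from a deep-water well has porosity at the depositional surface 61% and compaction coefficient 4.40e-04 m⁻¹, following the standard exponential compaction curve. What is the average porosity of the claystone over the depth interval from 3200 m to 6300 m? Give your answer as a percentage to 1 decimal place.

8.1%

Working in km (1 km = 1000 m; c in km⁻¹ = c in m⁻¹ × 1000):
⟨φ⟩ = (1/(z₂−z₁)) ∫ φ₀ e^(−cz) dz = φ₀·(e^(−c·z₁) − e^(−c·z₂)) / (c·(z₂−z₁))
e^(−0.44×3.2) = 0.2446; e^(−0.44×6.3) = 0.0625
⟨φ⟩ = 0.61 × (0.2446 − 0.0625) / (0.44 × 3.1) = 0.61 × 0.1335 = 0.0814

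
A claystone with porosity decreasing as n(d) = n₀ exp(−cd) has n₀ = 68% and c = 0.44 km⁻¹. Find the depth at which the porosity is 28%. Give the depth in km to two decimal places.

2.02 km

Invert Athy's law: d = ln(n₀/n) / c
d = ln(0.68/0.28) / 0.44 = ln(2.429) / 0.44 = 0.8873 / 0.44 = 2.017 km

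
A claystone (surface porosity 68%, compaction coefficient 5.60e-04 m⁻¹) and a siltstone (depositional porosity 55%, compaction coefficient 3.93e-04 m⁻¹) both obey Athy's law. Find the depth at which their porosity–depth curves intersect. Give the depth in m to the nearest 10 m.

1270 m

Working in km (1 km = 1000 m; k in km⁻¹ = k in m⁻¹ × 1000):
Set n₀ₐ e^(−kₐZ) = n₀ᵦ e^(−kᵦZ) ⇒ ln(n₀ₐ/n₀ᵦ) = (kₐ − kᵦ)·Z
Z = ln(0.68/0.55) / (0.56 − 0.393) = 0.2122 / 0.167 = 1.271 km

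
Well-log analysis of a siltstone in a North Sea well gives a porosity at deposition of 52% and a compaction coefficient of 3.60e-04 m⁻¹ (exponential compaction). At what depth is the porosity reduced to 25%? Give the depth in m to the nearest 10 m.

2030 m

Working in km (1 km = 1000 m; k in km⁻¹ = k in m⁻¹ × 1000):
Invert Athy's law: Z = ln(n₀/n) / k
Z = ln(0.52/0.25) / 0.36 = ln(2.08) / 0.36 = 0.7324 / 0.36 = 2.034 km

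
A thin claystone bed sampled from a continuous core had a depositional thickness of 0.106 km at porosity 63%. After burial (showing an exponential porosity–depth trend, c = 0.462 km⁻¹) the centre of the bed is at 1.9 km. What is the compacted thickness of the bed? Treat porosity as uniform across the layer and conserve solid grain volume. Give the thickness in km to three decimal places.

Porosity at 1.9 km: n = 0.63·exp(−0.462×1.9) = 0.2619
Solid-volume conservation: h(1−n) = h₀(1−n₀) ⇒ h = h₀·(1−n₀)/(1−n)
h = 0.106 × (1 − 0.63)/(1 − 0.2619) = 0.106 × 0.5013 = 0.0531 km

0.053 km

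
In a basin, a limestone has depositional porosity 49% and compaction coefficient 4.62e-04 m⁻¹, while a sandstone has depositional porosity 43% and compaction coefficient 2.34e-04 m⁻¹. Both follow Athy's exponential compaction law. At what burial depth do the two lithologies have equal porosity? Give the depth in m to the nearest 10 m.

Working in km (1 km = 1000 m; k in km⁻¹ = k in m⁻¹ × 1000):
Set n₀ₐ e^(−kₐz) = n₀ᵦ e^(−kᵦz) ⇒ ln(n₀ₐ/n₀ᵦ) = (kₐ − kᵦ)·z
z = ln(0.49/0.43) / (0.462 − 0.234) = 0.1306 / 0.228 = 0.573 km

570 m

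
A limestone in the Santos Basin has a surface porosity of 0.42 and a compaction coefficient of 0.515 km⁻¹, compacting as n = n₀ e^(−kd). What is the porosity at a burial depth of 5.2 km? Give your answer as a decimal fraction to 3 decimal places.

n = n₀·exp(−k·d) = 0.42 × exp(−0.515 × 5.2) = 0.42 × exp(−2.678)
  = 0.42 × 0.0687 = 0.0289

0.029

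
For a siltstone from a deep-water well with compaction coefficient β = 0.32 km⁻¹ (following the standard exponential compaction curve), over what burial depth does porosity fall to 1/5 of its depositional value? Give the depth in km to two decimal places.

5.03 km

phi/phi₀ = 1/5 ⇒ exp(−β·z) = 1/5 ⇒ z = ln(5) / β
z = 1.6094 / 0.32 = 5.029 km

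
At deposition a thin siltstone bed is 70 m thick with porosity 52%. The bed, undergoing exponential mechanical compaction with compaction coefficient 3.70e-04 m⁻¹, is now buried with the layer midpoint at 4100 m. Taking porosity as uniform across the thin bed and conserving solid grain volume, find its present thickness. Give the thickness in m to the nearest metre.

Working in km (1 km = 1000 m; c in km⁻¹ = c in m⁻¹ × 1000):
Porosity at 4.1 km: n = 0.52·exp(−0.37×4.1) = 0.1141
Solid-volume conservation: h(1−n) = h₀(1−n₀) ⇒ h = h₀·(1−n₀)/(1−n)
h = 0.07 × (1 − 0.52)/(1 − 0.1141) = 0.07 × 0.5418 = 0.0379 km

38 m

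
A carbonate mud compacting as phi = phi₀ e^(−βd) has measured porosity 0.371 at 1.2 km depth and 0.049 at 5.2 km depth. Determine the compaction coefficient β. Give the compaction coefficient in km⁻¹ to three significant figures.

0.506 km⁻¹

Athy: phi(d) = phi₀ e^(−βd) ⇒ phi₁/phi₂ = e^{β(d₂−d₁)} ⇒ β = ln(phi₁/phi₂)/(d₂−d₁)
β = ln(0.371/0.049) / (5.2 − 1.2) = ln(7.571) / 4 = 2.0244 / 4 = 0.5061 km⁻¹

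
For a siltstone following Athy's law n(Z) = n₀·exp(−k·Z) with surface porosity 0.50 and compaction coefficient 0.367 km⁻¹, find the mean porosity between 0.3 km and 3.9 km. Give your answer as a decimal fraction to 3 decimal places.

0.249

⟨n⟩ = (1/(Z₂−Z₁)) ∫ n₀ e^(−kZ) dZ = n₀·(e^(−k·Z₁) − e^(−k·Z₂)) / (k·(Z₂−Z₁))
e^(−0.367×0.3) = 0.8957; e^(−0.367×3.9) = 0.2390
⟨n⟩ = 0.5 × (0.8957 − 0.2390) / (0.367 × 3.6) = 0.5 × 0.4971 = 0.2485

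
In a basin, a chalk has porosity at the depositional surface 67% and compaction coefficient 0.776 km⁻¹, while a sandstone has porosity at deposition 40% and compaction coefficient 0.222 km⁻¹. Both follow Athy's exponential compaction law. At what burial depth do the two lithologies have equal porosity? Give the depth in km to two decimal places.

Set n₀ₐ e^(−cₐZ) = n₀ᵦ e^(−cᵦZ) ⇒ ln(n₀ₐ/n₀ᵦ) = (cₐ − cᵦ)·Z
Z = ln(0.67/0.4) / (0.776 − 0.222) = 0.5158 / 0.554 = 0.931 km

0.93 km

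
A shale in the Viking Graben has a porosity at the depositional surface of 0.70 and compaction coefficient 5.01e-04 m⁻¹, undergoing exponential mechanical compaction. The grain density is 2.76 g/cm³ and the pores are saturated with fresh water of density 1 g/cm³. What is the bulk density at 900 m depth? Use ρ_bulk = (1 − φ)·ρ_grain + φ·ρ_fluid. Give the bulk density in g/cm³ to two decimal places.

Working in km (1 km = 1000 m; k in km⁻¹ = k in m⁻¹ × 1000):
Porosity at depth: phi = 0.7·exp(−0.501×0.9) = 0.7×0.6371 = 0.4459
Bulk density: ρ_b = (1−phi)ρ_g + phi·ρ_f = 0.5541×2.76 + 0.4459×1
       = 1.529 + 0.446 = 1.975 g/cm³

1.98 g/cm³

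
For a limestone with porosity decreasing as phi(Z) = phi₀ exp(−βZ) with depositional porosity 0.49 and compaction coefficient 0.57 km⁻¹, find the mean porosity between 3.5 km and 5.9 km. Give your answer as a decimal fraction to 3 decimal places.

0.036

⟨phi⟩ = (1/(Z₂−Z₁)) ∫ phi₀ e^(−βZ) dZ = phi₀·(e^(−β·Z₁) − e^(−β·Z₂)) / (β·(Z₂−Z₁))
e^(−0.57×3.5) = 0.1360; e^(−0.57×5.9) = 0.0346
⟨phi⟩ = 0.49 × (0.1360 − 0.0346) / (0.57 × 2.4) = 0.49 × 0.0741 = 0.0363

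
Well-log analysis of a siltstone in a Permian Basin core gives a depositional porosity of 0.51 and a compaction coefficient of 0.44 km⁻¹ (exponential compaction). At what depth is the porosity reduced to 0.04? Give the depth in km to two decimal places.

5.79 km

Invert Athy's law: Z = ln(φ₀/φ) / c
Z = ln(0.51/0.04) / 0.44 = ln(12.75) / 0.44 = 2.5455 / 0.44 = 5.785 km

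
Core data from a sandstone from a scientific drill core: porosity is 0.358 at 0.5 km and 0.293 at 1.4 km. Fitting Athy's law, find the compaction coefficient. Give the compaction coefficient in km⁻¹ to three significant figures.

0.223 km⁻¹

Athy: φ(d) = φ₀ e^(−kd) ⇒ φ₁/φ₂ = e^{k(d₂−d₁)} ⇒ k = ln(φ₁/φ₂)/(d₂−d₁)
k = ln(0.358/0.293) / (1.4 − 0.5) = ln(1.222) / 0.9 = 0.2004 / 0.9 = 0.2226 km⁻¹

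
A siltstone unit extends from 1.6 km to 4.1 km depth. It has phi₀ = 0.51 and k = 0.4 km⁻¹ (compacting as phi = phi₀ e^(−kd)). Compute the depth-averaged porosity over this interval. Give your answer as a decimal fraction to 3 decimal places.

0.170

⟨phi⟩ = (1/(d₂−d₁)) ∫ phi₀ e^(−kd) dd = phi₀·(e^(−k·d₁) − e^(−k·d₂)) / (k·(d₂−d₁))
e^(−0.4×1.6) = 0.5273; e^(−0.4×4.1) = 0.1940
⟨phi⟩ = 0.51 × (0.5273 − 0.1940) / (0.4 × 2.5) = 0.51 × 0.3333 = 0.1700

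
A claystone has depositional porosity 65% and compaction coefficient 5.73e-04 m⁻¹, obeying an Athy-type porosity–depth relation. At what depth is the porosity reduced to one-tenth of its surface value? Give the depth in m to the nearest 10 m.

Working in km (1 km = 1000 m; k in km⁻¹ = k in m⁻¹ × 1000):
n/n₀ = 1/10 ⇒ exp(−k·z) = 1/10 ⇒ z = ln(10) / k
z = 2.3026 / 0.573 = 4.018 km

4020 m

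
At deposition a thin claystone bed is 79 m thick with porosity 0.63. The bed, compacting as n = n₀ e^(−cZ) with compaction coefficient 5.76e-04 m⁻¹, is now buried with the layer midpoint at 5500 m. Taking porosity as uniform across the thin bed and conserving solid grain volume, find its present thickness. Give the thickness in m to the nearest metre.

Working in km (1 km = 1000 m; c in km⁻¹ = c in m⁻¹ × 1000):
Porosity at 5.5 km: n = 0.63·exp(−0.576×5.5) = 0.0265
Solid-volume conservation: h(1−n) = h₀(1−n₀) ⇒ h = h₀·(1−n₀)/(1−n)
h = 0.079 × (1 − 0.63)/(1 − 0.0265) = 0.079 × 0.3801 = 0.0300 km

30 m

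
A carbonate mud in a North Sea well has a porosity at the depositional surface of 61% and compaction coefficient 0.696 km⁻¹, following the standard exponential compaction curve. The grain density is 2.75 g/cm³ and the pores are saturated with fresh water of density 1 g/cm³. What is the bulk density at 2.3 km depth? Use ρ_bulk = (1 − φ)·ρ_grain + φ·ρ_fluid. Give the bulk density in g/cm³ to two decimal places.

2.53 g/cm³

Porosity at depth: phi = 0.61·exp(−0.696×2.3) = 0.61×0.2017 = 0.1231
Bulk density: ρ_b = (1−phi)ρ_g + phi·ρ_f = 0.8769×2.75 + 0.1231×1
       = 2.412 + 0.123 = 2.535 g/cm³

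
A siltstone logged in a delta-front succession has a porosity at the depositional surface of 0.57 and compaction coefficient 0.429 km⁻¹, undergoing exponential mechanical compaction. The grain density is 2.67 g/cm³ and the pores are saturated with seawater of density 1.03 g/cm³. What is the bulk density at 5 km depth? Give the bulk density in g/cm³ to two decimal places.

Porosity at depth: n = 0.57·exp(−0.429×5) = 0.57×0.1171 = 0.0667
Bulk density: ρ_b = (1−n)ρ_g + n·ρ_f = 0.9333×2.67 + 0.0667×1.03
       = 2.492 + 0.069 = 2.561 g/cm³

2.56 g/cm³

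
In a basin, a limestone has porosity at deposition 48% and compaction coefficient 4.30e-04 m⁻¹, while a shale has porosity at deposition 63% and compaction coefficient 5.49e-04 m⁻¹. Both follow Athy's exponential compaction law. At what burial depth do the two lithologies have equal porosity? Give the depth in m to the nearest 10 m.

Working in km (1 km = 1000 m; c in km⁻¹ = c in m⁻¹ × 1000):
Set phi₀ₐ e^(−cₐZ) = phi₀ᵦ e^(−cᵦZ) ⇒ ln(phi₀ₐ/phi₀ᵦ) = (cₐ − cᵦ)·Z
Z = ln(0.48/0.63) / (0.43 − 0.549) = -0.2719 / -0.119 = 2.285 km

2290 m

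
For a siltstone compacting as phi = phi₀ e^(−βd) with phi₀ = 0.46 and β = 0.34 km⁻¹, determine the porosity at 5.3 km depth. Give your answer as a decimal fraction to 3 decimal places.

phi = phi₀·exp(−β·d) = 0.46 × exp(−0.34 × 5.3) = 0.46 × exp(−1.802)
  = 0.46 × 0.1650 = 0.0759

0.076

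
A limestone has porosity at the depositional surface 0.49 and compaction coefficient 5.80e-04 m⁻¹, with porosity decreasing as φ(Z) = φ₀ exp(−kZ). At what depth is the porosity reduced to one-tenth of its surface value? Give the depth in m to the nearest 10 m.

Working in km (1 km = 1000 m; k in km⁻¹ = k in m⁻¹ × 1000):
φ/φ₀ = 1/10 ⇒ exp(−k·Z) = 1/10 ⇒ Z = ln(10) / k
Z = 2.3026 / 0.58 = 3.970 km

3970 m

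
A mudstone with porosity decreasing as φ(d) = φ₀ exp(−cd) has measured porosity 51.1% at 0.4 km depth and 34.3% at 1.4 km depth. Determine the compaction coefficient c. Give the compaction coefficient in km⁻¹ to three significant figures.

Athy: φ(d) = φ₀ e^(−cd) ⇒ φ₁/φ₂ = e^{c(d₂−d₁)} ⇒ c = ln(φ₁/φ₂)/(d₂−d₁)
c = ln(0.511/0.343) / (1.4 − 0.4) = ln(1.49) / 1 = 0.3986 / 1 = 0.3986 km⁻¹

0.399 km⁻¹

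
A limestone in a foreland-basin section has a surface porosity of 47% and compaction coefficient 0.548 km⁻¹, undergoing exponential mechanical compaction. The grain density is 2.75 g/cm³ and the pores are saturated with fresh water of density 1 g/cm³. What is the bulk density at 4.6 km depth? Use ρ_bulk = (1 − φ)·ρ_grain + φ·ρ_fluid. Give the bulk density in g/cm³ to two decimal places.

Porosity at depth: phi = 0.47·exp(−0.548×4.6) = 0.47×0.0804 = 0.0378
Bulk density: ρ_b = (1−phi)ρ_g + phi·ρ_f = 0.9622×2.75 + 0.0378×1
       = 2.646 + 0.038 = 2.684 g/cm³

2.68 g/cm³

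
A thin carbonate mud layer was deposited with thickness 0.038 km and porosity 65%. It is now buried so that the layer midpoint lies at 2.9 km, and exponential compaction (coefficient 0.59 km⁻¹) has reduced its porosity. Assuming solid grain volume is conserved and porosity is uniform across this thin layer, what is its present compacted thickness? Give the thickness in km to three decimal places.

0.015 km

Porosity at 2.9 km: n = 0.65·exp(−0.59×2.9) = 0.1174
Solid-volume conservation: h(1−n) = h₀(1−n₀) ⇒ h = h₀·(1−n₀)/(1−n)
h = 0.038 × (1 − 0.65)/(1 − 0.1174) = 0.038 × 0.3966 = 0.0151 km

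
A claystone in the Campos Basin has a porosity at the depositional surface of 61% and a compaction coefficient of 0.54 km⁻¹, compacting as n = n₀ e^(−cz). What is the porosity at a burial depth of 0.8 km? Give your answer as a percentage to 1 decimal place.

n = n₀·exp(−c·z) = 0.61 × exp(−0.54 × 0.8) = 0.61 × exp(−0.432)
  = 0.61 × 0.6492 = 0.3960

39.6%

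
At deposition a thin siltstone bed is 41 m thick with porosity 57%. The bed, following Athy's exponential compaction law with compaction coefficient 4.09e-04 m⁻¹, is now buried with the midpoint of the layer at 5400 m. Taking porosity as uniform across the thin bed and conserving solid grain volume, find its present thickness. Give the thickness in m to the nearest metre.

19 m

Working in km (1 km = 1000 m; c in km⁻¹ = c in m⁻¹ × 1000):
Porosity at 5.4 km: n = 0.57·exp(−0.409×5.4) = 0.0626
Solid-volume conservation: h(1−n) = h₀(1−n₀) ⇒ h = h₀·(1−n₀)/(1−n)
h = 0.041 × (1 − 0.57)/(1 − 0.0626) = 0.041 × 0.4587 = 0.0188 km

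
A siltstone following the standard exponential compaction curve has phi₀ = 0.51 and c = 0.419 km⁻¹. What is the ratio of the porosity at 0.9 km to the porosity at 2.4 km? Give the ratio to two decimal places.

phi(Z₁)/phi(Z₂) = e^(−c·Z₁)/e^(−c·Z₂) = e^{c(Z₂−Z₁)}
= exp(0.419 × 1.5) = exp(0.6285) = 1.8748

1.87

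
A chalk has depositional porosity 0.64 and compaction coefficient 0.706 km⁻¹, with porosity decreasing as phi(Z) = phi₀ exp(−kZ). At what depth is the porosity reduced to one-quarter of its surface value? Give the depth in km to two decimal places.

phi/phi₀ = 1/4 ⇒ exp(−k·Z) = 1/4 ⇒ Z = ln(4) / k
Z = 1.3863 / 0.706 = 1.964 km

1.96 km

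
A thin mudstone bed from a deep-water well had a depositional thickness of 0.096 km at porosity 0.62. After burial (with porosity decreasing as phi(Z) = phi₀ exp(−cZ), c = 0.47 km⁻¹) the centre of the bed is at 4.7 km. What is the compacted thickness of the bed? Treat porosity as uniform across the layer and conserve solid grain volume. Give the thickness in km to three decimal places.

0.039 km

Porosity at 4.7 km: phi = 0.62·exp(−0.47×4.7) = 0.0681
Solid-volume conservation: h(1−phi) = h₀(1−phi₀) ⇒ h = h₀·(1−phi₀)/(1−phi)
h = 0.096 × (1 − 0.62)/(1 − 0.0681) = 0.096 × 0.4078 = 0.0391 km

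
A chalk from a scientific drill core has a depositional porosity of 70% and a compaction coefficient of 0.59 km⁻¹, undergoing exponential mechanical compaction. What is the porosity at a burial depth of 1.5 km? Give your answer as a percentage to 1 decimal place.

28.9%

n = n₀·exp(−c·Z) = 0.7 × exp(−0.59 × 1.5) = 0.7 × exp(−0.885)
  = 0.7 × 0.4127 = 0.2889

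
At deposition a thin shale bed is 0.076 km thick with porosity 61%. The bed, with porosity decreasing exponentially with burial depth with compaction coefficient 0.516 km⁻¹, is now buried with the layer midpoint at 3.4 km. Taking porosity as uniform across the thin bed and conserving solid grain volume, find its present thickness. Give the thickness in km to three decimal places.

0.033 km

Porosity at 3.4 km: n = 0.61·exp(−0.516×3.4) = 0.1055
Solid-volume conservation: h(1−n) = h₀(1−n₀) ⇒ h = h₀·(1−n₀)/(1−n)
h = 0.076 × (1 − 0.61)/(1 − 0.1055) = 0.076 × 0.4360 = 0.0331 km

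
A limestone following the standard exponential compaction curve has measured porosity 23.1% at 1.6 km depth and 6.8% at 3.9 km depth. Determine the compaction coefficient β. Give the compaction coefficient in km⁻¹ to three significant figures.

0.532 km⁻¹

Athy: φ(d) = φ₀ e^(−βd) ⇒ φ₁/φ₂ = e^{β(d₂−d₁)} ⇒ β = ln(φ₁/φ₂)/(d₂−d₁)
β = ln(0.231/0.068) / (3.9 − 1.6) = ln(3.397) / 2.3 = 1.2229 / 2.3 = 0.5317 km⁻¹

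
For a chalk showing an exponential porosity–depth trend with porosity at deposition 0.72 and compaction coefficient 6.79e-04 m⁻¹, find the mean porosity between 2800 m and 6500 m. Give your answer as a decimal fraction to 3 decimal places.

Working in km (1 km = 1000 m; c in km⁻¹ = c in m⁻¹ × 1000):
⟨n⟩ = (1/(z₂−z₁)) ∫ n₀ e^(−cz) dz = n₀·(e^(−c·z₁) − e^(−c·z₂)) / (c·(z₂−z₁))
e^(−0.679×2.8) = 0.1494; e^(−0.679×6.5) = 0.0121
⟨n⟩ = 0.72 × (0.1494 − 0.0121) / (0.679 × 3.7) = 0.72 × 0.0546 = 0.0393

0.039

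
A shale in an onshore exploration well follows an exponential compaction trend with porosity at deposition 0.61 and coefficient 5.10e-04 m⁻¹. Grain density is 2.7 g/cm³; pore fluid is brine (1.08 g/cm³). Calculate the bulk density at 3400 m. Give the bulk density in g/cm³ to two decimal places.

Working in km (1 km = 1000 m; c in km⁻¹ = c in m⁻¹ × 1000):
Porosity at depth: n = 0.61·exp(−0.51×3.4) = 0.61×0.1766 = 0.1077
Bulk density: ρ_b = (1−n)ρ_g + n·ρ_f = 0.8923×2.7 + 0.1077×1.08
       = 2.409 + 0.116 = 2.526 g/cm³

2.53 g/cm³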